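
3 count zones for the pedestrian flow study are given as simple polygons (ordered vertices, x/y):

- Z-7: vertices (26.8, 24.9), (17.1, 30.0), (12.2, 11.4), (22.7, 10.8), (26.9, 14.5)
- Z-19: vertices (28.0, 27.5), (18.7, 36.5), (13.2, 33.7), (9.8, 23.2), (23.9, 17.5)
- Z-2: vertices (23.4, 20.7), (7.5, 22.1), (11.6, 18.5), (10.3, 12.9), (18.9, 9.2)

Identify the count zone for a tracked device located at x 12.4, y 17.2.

Cast a ray rightward from (12.4, 17.2). For each polygon, the edges (by vertex number in listed order) whose endpoints lie on opposite sides of y = 17.2, where each meets that height, and whether that is right or left of the point:
Z-7: 2–3 at x≈13.73 (right), 5–1 at x≈26.87 (right) → 2 crossings.
Z-19: no edge straddles that height → 0 crossings.
Z-2: 3–4 at x≈11.30 (left), 5–1 at x≈22.03 (right) → 1 crossing.
Only Z-2 has an odd count, so the point is inside Z-2.

Z-2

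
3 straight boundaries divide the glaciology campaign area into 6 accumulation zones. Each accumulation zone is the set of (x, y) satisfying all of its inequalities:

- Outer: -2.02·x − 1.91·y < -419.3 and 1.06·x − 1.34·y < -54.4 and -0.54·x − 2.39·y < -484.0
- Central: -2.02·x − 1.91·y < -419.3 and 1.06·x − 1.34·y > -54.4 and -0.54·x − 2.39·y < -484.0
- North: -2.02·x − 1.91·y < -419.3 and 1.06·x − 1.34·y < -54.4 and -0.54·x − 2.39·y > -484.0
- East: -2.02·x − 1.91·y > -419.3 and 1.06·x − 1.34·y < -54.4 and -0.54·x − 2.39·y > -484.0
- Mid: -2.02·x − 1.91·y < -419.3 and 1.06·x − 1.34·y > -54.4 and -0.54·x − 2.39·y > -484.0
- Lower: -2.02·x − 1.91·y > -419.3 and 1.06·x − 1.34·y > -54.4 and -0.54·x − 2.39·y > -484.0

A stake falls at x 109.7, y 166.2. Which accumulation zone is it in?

-2.02·109.7 − 1.91·166.2 = -539.036, which is < -419.3
1.06·109.7 − 1.34·166.2 = -106.426, which is < -54.4
-0.54·109.7 − 2.39·166.2 = -456.456, which is > -484.0
This sign pattern matches North.

North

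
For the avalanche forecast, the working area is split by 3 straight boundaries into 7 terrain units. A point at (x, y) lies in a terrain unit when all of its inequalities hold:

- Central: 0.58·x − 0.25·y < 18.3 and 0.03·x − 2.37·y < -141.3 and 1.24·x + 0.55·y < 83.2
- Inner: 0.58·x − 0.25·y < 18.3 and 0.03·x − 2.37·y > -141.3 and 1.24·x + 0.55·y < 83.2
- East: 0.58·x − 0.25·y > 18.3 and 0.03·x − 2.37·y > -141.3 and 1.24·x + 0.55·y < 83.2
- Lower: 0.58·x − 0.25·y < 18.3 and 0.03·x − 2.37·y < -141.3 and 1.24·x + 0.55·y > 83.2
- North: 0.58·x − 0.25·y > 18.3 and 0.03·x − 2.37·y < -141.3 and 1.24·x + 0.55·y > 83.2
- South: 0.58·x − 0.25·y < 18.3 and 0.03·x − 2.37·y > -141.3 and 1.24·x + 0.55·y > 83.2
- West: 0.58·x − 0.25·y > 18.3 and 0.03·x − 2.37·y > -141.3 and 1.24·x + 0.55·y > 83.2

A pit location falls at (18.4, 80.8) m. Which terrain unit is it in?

0.58·18.4 − 0.25·80.8 = -9.528, which is < 18.3
0.03·18.4 − 2.37·80.8 = -190.944, which is < -141.3
1.24·18.4 + 0.55·80.8 = 67.256, which is < 83.2
This sign pattern matches Central.

Central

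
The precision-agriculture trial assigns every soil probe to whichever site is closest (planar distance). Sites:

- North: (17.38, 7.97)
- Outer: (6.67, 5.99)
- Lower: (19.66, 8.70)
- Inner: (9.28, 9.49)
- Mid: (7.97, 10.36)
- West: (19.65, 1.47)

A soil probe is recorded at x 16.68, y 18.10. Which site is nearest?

Lower

Squared distances to each site:
North: 103.107; Outer: 246.852; Lower: 97.240; Inner: 128.892; Mid: 135.772; West: 285.378.
Minimum at Lower.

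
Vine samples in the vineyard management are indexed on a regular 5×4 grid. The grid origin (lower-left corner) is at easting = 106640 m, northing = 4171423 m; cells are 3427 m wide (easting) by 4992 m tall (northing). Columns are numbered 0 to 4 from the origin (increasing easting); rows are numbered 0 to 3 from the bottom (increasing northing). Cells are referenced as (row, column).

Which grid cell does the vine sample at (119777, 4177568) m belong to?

Column index: ⌊(119777 − 106640) / 3427⌋ = ⌊3.833⌋ = 3
Row offset from origin: ⌊(4177568 − 4171423) / 4992⌋ = ⌊1.231⌋ = 1 → row 1

(1, 3)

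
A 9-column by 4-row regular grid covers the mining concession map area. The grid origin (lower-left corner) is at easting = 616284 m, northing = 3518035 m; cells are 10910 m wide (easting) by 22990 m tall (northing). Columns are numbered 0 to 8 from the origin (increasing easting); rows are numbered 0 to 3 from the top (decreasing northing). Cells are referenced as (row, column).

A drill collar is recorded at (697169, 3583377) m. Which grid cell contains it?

(1, 7)

Column index: ⌊(697169 − 616284) / 10910⌋ = ⌊7.414⌋ = 7
Row offset from origin: ⌊(3583377 − 3518035) / 22990⌋ = ⌊2.842⌋ = 2 → row 1 (counted from top)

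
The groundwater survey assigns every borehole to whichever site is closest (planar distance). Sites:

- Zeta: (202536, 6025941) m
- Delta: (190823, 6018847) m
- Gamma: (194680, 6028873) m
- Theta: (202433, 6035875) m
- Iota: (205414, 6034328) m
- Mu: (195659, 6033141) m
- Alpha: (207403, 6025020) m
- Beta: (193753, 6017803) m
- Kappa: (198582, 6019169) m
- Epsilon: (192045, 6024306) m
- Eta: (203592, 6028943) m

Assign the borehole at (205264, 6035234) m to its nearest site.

Iota

Squared distances to each site:
Zeta: 93801833.000; Delta: 477076250.000; Gamma: 152483377.000; Theta: 8425442.000; Iota: 843336.000; Mu: 96636674.000; Alpha: 108901117.000; Beta: 436342882.000; Kappa: 302733349.000; Epsilon: 294163145.000; Eta: 42372265.000.
Minimum at Iota.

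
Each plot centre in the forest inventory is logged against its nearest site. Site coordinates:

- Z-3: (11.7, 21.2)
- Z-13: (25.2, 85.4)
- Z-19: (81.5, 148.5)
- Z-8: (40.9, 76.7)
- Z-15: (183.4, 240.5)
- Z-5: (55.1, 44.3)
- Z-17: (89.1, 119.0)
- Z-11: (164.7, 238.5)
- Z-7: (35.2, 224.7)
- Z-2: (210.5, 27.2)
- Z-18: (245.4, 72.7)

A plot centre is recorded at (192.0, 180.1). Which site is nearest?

Z-15

Squared distances to each site:
Z-3: 57757.300; Z-13: 36790.330; Z-19: 13208.810; Z-8: 33522.770; Z-15: 3722.120; Z-5: 37183.250; Z-17: 14321.620; Z-11: 4155.850; Z-7: 26575.400; Z-2: 23720.660; Z-18: 14386.320.
Minimum at Z-15.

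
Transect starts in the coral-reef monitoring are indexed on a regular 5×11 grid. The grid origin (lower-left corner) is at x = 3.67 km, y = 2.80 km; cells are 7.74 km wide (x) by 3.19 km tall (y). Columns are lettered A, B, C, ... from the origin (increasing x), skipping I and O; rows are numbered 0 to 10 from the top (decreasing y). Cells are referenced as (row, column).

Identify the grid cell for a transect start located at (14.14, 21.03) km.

(5, B)

Column index: ⌊(14.14 − 3.67) / 7.74⌋ = ⌊1.353⌋ = 1 → column B
Row offset from origin: ⌊(21.03 − 2.80) / 3.19⌋ = ⌊5.715⌋ = 5 → row 5 (counted from top)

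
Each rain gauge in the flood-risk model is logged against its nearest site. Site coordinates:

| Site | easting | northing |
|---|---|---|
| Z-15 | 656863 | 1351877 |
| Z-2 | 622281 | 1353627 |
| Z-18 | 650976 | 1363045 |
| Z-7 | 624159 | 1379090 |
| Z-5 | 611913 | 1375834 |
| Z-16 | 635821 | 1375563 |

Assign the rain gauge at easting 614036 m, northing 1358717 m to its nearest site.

Squared distances to each site:
Z-15: 1880937529.000; Z-2: 93888125.000; Z-18: 1383295184.000; Z-7: 517534258.000; Z-5: 297498818.000; Z-16: 758373941.000.
Minimum at Z-2.

Z-2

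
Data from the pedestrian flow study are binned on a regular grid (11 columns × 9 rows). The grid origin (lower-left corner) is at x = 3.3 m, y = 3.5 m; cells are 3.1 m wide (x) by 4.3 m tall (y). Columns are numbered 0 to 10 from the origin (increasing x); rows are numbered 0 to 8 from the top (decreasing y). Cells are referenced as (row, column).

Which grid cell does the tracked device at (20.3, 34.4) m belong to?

(1, 5)

Column index: ⌊(20.3 − 3.3) / 3.1⌋ = ⌊5.484⌋ = 5
Row offset from origin: ⌊(34.4 − 3.5) / 4.3⌋ = ⌊7.186⌋ = 7 → row 1 (counted from top)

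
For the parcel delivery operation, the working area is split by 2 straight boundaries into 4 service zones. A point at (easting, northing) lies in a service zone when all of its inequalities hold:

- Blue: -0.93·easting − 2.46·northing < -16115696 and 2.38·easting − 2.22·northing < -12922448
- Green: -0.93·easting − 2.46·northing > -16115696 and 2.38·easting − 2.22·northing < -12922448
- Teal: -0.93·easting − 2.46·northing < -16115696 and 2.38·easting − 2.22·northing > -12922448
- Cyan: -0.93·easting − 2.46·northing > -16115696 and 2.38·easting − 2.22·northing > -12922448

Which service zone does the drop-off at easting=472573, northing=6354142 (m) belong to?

Green

-0.93·472573 − 2.46·6354142 = -16070682.210, which is > -16115696
2.38·472573 − 2.22·6354142 = -12981471.500, which is < -12922448
This sign pattern matches Green.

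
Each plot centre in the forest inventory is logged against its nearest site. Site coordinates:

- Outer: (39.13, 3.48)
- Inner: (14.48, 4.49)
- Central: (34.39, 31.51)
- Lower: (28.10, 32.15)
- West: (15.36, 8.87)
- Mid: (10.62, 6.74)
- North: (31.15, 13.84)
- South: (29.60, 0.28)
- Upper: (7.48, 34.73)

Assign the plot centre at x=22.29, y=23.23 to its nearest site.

Lower

Squared distances to each site:
Outer: 673.648; Inner: 412.184; Central: 214.968; Lower: 113.322; West: 254.235; Mid: 408.109; North: 166.672; South: 580.139; Upper: 351.586.
Minimum at Lower.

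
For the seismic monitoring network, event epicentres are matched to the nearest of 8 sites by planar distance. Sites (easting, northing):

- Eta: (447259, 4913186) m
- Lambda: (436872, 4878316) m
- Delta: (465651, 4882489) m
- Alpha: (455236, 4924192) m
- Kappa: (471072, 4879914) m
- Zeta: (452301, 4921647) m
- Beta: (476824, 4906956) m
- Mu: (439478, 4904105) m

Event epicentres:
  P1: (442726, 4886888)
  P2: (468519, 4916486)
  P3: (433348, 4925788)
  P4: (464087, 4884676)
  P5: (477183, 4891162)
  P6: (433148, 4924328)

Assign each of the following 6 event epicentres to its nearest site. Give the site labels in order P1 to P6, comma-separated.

P1 → Lambda (d²=107748500.00)
P2 → Beta (d²=159793925.00)
P3 → Eta (d²=352326325.00)
P4 → Delta (d²=7229065.00)
P5 → Kappa (d²=163861825.00)
P6 → Eta (d²=323264485.00)

Lambda, Beta, Eta, Delta, Kappa, Eta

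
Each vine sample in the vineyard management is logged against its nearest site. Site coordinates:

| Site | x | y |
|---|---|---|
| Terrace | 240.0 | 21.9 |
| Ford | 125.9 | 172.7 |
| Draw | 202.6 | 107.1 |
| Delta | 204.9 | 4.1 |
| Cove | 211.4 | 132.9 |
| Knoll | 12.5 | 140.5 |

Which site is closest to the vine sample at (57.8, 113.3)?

Squared distances to each site:
Terrace: 41550.800; Ford: 8165.970; Draw: 21005.480; Delta: 33563.050; Cove: 23977.120; Knoll: 2791.930.
Minimum at Knoll.

Knoll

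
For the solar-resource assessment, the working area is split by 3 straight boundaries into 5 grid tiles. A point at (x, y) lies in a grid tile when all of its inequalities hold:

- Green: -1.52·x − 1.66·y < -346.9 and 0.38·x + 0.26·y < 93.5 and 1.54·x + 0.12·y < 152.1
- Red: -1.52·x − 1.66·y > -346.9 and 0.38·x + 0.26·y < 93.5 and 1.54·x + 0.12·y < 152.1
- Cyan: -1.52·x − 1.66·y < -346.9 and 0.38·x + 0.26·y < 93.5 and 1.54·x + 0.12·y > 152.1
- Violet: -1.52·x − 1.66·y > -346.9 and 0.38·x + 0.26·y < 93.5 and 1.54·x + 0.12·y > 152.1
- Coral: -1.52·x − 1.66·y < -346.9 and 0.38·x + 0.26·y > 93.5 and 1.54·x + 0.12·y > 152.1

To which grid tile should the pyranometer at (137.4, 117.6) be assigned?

-1.52·137.4 − 1.66·117.6 = -404.064, which is < -346.9
0.38·137.4 + 0.26·117.6 = 82.788, which is < 93.5
1.54·137.4 + 0.12·117.6 = 225.708, which is > 152.1
This sign pattern matches Cyan.

Cyan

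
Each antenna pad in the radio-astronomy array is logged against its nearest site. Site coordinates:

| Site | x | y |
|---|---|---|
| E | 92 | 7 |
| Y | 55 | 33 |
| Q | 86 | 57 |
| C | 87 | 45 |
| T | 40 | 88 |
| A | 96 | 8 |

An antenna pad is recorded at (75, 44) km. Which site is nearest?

Squared distances to each site:
E: 1658.000; Y: 521.000; Q: 290.000; C: 145.000; T: 3161.000; A: 1737.000.
Minimum at C.

C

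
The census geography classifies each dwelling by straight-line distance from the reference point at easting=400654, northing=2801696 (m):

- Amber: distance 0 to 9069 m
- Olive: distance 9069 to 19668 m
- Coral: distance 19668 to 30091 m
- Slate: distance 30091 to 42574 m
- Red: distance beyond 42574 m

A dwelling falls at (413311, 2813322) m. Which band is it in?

Olive

Distance = √((413311−400654)² + (2813322−2801696)²) = √(160199649.000 + 135163876.000) = 17186.143 m.
9069 ≤ 17186.143 < 19668 → Olive.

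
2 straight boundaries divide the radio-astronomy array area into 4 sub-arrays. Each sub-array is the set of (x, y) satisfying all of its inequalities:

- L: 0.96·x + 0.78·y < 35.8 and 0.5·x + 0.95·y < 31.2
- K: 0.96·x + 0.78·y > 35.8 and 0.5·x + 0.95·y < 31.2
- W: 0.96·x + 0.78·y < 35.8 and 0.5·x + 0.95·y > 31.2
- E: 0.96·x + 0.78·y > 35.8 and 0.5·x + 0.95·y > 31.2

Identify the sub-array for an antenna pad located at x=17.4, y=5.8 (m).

0.96·17.4 + 0.78·5.8 = 21.228, which is < 35.8
0.5·17.4 + 0.95·5.8 = 14.210, which is < 31.2
This sign pattern matches L.

L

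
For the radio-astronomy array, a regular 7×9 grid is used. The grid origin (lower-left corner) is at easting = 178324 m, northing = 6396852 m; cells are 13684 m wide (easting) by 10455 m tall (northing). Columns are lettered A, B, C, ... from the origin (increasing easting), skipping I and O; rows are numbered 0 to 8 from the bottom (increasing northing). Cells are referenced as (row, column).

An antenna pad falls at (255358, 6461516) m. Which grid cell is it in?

(6, F)

Column index: ⌊(255358 − 178324) / 13684⌋ = ⌊5.629⌋ = 5 → column F
Row offset from origin: ⌊(6461516 − 6396852) / 10455⌋ = ⌊6.185⌋ = 6 → row 6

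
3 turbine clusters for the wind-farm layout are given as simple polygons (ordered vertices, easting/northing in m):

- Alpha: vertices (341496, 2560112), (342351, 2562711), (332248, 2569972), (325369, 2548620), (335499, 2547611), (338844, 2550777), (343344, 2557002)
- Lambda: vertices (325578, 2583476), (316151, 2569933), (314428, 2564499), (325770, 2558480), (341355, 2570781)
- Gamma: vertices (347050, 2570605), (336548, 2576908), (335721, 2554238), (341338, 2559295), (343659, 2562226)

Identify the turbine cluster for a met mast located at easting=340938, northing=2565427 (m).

Gamma

Cast a ray rightward from (340938, 2565427). For each polygon, the edges (by vertex number in listed order) whose endpoints lie on opposite sides of northing = 2565427, where each meets that height, and whether that is right or left of the point:
Alpha: 2–3 at easting≈338571.9 (left), 3–4 at easting≈330783.7 (left) → 0 crossings.
Lambda: 2–3 at easting≈314722.2 (left), 4–5 at easting≈334571.6 (left) → 0 crossings.
Gamma: 2–3 at easting≈336129.2 (left), 5–1 at easting≈344954.5 (right) → 1 crossing.
Only Gamma has an odd count, so the point is inside Gamma.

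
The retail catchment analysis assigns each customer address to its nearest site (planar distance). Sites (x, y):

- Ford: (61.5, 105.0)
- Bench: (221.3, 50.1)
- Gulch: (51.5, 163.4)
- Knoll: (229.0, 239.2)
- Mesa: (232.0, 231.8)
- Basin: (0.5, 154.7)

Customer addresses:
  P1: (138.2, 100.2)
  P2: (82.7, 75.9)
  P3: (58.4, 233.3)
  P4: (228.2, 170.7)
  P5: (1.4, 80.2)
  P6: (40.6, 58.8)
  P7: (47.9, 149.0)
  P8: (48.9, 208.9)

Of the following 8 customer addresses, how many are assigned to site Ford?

4

P1 → Ford
P2 → Ford
P3 → Gulch
P4 → Mesa
P5 → Ford
P6 → Ford
P7 → Gulch
P8 → Gulch
4 of the 8 go to Ford.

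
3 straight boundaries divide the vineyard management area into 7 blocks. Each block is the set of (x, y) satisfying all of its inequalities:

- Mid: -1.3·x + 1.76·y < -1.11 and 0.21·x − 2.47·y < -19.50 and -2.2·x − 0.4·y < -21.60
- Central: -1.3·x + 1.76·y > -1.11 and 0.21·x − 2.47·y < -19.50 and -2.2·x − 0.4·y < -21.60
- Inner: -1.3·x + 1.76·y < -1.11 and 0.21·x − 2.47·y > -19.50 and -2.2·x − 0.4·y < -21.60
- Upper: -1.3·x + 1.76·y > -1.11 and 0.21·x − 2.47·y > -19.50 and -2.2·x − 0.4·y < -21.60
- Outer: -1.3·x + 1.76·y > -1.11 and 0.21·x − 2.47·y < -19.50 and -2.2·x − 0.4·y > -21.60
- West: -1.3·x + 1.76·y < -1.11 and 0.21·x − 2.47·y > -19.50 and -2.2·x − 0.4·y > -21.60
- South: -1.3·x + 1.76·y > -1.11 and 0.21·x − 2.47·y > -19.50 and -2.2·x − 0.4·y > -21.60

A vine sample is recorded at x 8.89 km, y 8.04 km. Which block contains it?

Upper

-1.3·8.89 + 1.76·8.04 = 2.593, which is > -1.11
0.21·8.89 − 2.47·8.04 = -17.992, which is > -19.50
-2.2·8.89 − 0.4·8.04 = -22.774, which is < -21.60
This sign pattern matches Upper.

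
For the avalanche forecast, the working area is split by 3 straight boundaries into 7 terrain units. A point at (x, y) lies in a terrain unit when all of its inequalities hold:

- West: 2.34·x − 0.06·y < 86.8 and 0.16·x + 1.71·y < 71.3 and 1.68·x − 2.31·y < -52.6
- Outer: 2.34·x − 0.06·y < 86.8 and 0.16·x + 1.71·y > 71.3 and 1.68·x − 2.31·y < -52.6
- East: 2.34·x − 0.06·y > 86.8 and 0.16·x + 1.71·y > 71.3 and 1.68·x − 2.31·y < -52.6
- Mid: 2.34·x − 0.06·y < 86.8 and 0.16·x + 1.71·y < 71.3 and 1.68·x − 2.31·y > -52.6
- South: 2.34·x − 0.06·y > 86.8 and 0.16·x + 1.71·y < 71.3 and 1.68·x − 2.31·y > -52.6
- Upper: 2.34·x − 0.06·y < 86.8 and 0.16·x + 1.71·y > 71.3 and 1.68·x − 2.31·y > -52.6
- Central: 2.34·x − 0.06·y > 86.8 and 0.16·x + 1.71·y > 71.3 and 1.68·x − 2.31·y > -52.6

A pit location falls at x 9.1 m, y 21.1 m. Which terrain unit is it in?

2.34·9.1 − 0.06·21.1 = 20.028, which is < 86.8
0.16·9.1 + 1.71·21.1 = 37.537, which is < 71.3
1.68·9.1 − 2.31·21.1 = -33.453, which is > -52.6
This sign pattern matches Mid.

Mid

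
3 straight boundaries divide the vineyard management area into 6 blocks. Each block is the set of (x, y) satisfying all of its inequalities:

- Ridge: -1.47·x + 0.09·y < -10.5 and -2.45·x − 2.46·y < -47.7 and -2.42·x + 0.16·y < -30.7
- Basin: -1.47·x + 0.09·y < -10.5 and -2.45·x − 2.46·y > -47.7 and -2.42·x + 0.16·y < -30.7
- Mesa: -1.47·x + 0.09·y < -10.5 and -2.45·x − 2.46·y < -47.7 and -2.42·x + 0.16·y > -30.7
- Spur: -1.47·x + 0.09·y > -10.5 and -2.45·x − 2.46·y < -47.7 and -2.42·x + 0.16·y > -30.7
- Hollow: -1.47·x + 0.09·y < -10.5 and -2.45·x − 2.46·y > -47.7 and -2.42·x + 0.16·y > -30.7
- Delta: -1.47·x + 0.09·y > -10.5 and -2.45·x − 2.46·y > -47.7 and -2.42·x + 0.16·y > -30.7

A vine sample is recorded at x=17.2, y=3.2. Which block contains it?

-1.47·17.2 + 0.09·3.2 = -24.996, which is < -10.5
-2.45·17.2 − 2.46·3.2 = -50.012, which is < -47.7
-2.42·17.2 + 0.16·3.2 = -41.112, which is < -30.7
This sign pattern matches Ridge.

Ridge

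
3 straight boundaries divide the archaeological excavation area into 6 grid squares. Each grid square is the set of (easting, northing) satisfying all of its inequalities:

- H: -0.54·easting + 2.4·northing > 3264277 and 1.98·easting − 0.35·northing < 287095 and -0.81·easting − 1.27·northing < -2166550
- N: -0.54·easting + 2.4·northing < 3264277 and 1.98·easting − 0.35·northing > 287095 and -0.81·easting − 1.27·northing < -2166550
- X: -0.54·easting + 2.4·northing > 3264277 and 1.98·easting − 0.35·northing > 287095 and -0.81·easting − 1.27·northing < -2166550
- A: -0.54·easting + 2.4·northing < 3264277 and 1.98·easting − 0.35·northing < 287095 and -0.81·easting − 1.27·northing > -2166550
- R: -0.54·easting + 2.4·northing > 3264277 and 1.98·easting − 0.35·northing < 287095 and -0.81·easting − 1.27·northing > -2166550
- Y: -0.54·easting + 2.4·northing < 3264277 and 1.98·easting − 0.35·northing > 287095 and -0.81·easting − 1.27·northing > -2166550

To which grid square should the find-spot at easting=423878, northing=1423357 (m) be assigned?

-0.54·423878 + 2.4·1423357 = 3187162.680, which is < 3264277
1.98·423878 − 0.35·1423357 = 341103.490, which is > 287095
-0.81·423878 − 1.27·1423357 = -2151004.570, which is > -2166550
This sign pattern matches Y.

Y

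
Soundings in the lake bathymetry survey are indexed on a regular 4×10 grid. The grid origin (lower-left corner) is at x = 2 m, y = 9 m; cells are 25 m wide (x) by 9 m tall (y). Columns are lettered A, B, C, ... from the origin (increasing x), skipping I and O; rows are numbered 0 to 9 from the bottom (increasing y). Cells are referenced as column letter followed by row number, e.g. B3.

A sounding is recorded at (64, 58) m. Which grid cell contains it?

C5

Column index: ⌊(64 − 2) / 25⌋ = ⌊2.480⌋ = 2 → column C
Row offset from origin: ⌊(58 − 9) / 9⌋ = ⌊5.444⌋ = 5 → row 5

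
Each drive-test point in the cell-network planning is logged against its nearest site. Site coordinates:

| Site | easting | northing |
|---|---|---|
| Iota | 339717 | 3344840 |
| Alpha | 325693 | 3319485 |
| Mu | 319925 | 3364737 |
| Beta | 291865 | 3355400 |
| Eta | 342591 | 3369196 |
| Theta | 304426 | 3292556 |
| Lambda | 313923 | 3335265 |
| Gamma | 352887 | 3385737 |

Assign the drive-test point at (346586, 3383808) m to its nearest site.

Gamma

Squared distances to each site:
Iota: 1565688185.000; Alpha: 4573965778.000; Mu: 1074511962.000; Beta: 3801402305.000; Eta: 229470569.000; Theta: 10104393104.000; Lambda: 3423294418.000; Gamma: 43423642.000.
Minimum at Gamma.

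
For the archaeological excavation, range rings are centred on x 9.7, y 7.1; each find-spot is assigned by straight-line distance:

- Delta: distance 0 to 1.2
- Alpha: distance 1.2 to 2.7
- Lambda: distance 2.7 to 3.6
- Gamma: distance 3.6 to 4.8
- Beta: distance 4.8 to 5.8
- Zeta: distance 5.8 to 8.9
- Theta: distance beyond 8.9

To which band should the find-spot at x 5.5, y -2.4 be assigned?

Distance = √((5.5−9.7)² + (-2.4−7.1)²) = √(17.640 + 90.250) = 10.387.
8.9 ≤ 10.387 < ∞ → Theta.

Theta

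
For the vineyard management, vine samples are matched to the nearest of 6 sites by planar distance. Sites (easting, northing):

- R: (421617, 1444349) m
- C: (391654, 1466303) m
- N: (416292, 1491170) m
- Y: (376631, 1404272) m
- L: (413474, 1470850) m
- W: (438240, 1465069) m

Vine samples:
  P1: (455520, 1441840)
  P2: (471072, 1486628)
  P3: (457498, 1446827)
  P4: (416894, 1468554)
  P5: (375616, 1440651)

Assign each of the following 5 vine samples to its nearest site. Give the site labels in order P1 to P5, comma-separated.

W, W, W, L, C

P1 → W (d²=838184841.00)
P2 → W (d²=1542730705.00)
P3 → W (d²=703641128.00)
P4 → L (d²=16968016.00)
P5 → C (d²=915242548.00)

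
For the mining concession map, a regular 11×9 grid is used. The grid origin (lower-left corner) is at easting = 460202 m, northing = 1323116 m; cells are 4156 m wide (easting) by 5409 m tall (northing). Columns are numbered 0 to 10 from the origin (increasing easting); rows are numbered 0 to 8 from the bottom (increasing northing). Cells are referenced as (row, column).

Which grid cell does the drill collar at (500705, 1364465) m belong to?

Column index: ⌊(500705 − 460202) / 4156⌋ = ⌊9.746⌋ = 9
Row offset from origin: ⌊(1364465 − 1323116) / 5409⌋ = ⌊7.644⌋ = 7 → row 7

(7, 9)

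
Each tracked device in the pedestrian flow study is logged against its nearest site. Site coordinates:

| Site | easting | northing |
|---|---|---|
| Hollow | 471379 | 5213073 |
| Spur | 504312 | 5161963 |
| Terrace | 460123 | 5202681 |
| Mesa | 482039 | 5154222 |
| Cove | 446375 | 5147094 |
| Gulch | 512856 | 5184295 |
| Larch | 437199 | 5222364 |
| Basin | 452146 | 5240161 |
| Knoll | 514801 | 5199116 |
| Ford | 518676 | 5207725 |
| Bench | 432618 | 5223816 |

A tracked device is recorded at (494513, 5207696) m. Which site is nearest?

Knoll

Squared distances to each site:
Hollow: 564094085.000; Spur: 2187527690.000; Terrace: 1207822325.000; Mesa: 3015069352.000; Cove: 5989869448.000; Gulch: 884072450.000; Larch: 3500044820.000; Basin: 2848938914.000; Knoll: 485219344.000; Ford: 583851410.000; Bench: 4090845425.000.
Minimum at Knoll.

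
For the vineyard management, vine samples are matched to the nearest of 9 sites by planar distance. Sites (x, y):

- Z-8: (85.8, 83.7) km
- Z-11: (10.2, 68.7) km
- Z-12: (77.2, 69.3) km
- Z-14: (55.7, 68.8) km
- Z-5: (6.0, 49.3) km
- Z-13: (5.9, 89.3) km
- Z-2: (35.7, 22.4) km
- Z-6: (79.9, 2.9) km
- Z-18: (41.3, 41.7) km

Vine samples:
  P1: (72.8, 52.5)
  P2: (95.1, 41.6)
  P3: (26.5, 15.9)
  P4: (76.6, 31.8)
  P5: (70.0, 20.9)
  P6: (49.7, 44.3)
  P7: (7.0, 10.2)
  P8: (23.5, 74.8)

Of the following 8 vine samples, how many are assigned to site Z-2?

P1 → Z-12
P2 → Z-12
P3 → Z-2
P4 → Z-6
P5 → Z-6
P6 → Z-18
P7 → Z-2
P8 → Z-11
2 of the 8 go to Z-2.

2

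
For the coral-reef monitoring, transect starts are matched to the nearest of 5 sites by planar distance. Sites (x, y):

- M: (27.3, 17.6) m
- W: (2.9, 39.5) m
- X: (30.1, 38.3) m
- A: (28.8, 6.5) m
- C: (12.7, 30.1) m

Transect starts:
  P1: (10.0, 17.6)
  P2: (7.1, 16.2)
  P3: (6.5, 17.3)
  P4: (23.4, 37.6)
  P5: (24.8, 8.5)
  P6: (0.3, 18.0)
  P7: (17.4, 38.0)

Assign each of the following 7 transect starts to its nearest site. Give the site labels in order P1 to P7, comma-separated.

C, C, C, X, A, C, C

P1 → C (d²=163.54)
P2 → C (d²=224.57)
P3 → C (d²=202.28)
P4 → X (d²=45.38)
P5 → A (d²=20.00)
P6 → C (d²=300.17)
P7 → C (d²=84.50)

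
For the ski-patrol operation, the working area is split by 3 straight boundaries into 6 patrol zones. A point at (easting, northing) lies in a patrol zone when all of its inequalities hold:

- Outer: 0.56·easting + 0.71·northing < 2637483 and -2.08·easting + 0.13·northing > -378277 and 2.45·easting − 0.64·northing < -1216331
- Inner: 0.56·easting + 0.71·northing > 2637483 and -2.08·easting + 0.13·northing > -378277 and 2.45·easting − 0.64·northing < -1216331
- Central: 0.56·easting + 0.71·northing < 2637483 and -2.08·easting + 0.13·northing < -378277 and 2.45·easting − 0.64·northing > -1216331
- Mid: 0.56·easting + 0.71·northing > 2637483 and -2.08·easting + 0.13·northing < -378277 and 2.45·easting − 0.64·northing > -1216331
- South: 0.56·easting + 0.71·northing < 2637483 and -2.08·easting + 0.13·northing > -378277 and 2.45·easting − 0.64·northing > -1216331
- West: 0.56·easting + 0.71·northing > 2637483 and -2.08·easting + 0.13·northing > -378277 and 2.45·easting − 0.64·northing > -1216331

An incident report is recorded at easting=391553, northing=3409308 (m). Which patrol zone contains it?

0.56·391553 + 0.71·3409308 = 2639878.360, which is > 2637483
-2.08·391553 + 0.13·3409308 = -371220.200, which is > -378277
2.45·391553 − 0.64·3409308 = -1222652.270, which is < -1216331
This sign pattern matches Inner.

Inner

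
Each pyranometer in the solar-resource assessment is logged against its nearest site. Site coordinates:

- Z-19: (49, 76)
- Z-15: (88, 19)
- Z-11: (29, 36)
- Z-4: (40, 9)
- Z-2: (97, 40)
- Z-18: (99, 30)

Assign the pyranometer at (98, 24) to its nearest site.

Z-18

Squared distances to each site:
Z-19: 5105.000; Z-15: 125.000; Z-11: 4905.000; Z-4: 3589.000; Z-2: 257.000; Z-18: 37.000.
Minimum at Z-18.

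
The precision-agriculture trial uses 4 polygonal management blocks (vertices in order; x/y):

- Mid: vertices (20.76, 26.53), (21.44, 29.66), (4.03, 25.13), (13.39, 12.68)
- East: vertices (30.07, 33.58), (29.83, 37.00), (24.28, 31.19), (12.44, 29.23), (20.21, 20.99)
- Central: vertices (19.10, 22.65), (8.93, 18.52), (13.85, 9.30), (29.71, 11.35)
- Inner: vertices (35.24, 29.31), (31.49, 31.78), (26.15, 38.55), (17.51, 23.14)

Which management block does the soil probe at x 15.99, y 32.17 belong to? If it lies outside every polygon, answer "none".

none

Cast a ray rightward from (15.99, 32.17). For each polygon, the edges (by vertex number in listed order) whose endpoints lie on opposite sides of y = 32.17, where each meets that height, and whether that is right or left of the point:
Mid: no edge straddles that height → 0 crossings.
East: 2–3 at x≈25.216 (right), 5–1 at x≈28.966 (right) → 2 crossings.
Central: no edge straddles that height → 0 crossings.
Inner: 2–3 at x≈31.182 (right), 3–4 at x≈22.573 (right) → 2 crossings.
All counts are even, so the point lies outside every listed polygon.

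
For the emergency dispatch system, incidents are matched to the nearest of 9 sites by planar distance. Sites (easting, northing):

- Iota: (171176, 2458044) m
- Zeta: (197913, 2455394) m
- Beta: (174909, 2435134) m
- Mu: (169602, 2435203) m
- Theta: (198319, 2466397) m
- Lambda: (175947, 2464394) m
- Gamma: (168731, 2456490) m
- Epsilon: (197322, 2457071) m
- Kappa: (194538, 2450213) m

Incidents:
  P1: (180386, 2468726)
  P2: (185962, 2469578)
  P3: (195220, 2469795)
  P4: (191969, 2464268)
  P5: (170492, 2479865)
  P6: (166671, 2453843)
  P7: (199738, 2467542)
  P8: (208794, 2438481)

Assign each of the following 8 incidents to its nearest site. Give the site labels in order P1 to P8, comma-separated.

Lambda, Lambda, Theta, Theta, Lambda, Gamma, Theta, Kappa

P1 → Lambda (d²=38470945.00)
P2 → Lambda (d²=127174081.00)
P3 → Theta (d²=21150205.00)
P4 → Theta (d²=44855141.00)
P5 → Lambda (d²=269108866.00)
P6 → Gamma (d²=11250209.00)
P7 → Theta (d²=3324586.00)
P8 → Kappa (d²=340873360.00)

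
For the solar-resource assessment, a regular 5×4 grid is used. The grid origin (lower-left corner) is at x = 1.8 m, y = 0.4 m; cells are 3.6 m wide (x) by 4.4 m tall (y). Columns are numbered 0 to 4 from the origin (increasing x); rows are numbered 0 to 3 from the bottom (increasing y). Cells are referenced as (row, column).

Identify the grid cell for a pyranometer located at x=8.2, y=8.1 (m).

Column index: ⌊(8.2 − 1.8) / 3.6⌋ = ⌊1.778⌋ = 1
Row offset from origin: ⌊(8.1 − 0.4) / 4.4⌋ = ⌊1.750⌋ = 1 → row 1

(1, 1)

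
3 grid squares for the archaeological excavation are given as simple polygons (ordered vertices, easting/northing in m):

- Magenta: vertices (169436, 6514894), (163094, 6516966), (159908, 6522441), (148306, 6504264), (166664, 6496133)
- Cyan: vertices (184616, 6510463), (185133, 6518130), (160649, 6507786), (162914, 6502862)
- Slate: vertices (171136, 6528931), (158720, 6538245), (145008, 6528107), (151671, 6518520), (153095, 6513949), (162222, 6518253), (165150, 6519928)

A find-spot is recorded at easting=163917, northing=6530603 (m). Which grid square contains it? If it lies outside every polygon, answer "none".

Cast a ray rightward from (163917, 6530603). For each polygon, the edges (by vertex number in listed order) whose endpoints lie on opposite sides of northing = 6530603, where each meets that height, and whether that is right or left of the point:
Magenta: no edge straddles that height → 0 crossings.
Cyan: no edge straddles that height → 0 crossings.
Slate: 1–2 at easting≈168907.1 (right), 2–3 at easting≈148383.9 (left) → 1 crossing.
Only Slate has an odd count, so the point is inside Slate.

Slate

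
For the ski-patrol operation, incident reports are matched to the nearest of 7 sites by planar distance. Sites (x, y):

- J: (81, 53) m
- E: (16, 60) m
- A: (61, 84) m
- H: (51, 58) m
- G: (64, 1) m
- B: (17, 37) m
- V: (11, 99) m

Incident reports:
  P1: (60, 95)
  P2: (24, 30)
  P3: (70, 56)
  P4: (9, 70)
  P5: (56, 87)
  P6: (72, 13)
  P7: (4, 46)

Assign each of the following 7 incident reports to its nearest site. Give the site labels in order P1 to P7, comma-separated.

P1 → A (d²=122.00)
P2 → B (d²=98.00)
P3 → J (d²=130.00)
P4 → E (d²=149.00)
P5 → A (d²=34.00)
P6 → G (d²=208.00)
P7 → B (d²=250.00)

A, B, J, E, A, G, B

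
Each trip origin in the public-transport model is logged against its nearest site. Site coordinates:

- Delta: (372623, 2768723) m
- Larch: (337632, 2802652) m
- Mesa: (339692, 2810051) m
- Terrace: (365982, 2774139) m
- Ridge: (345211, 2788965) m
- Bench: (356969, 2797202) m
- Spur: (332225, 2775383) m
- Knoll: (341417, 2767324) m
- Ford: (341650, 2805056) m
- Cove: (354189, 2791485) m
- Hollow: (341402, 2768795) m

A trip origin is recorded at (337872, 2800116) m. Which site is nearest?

Squared distances to each site:
Delta: 2193152450.000; Larch: 6488896.000; Mesa: 102016625.000; Terrace: 1464976629.000; Ridge: 178205722.000; Bench: 373186805.000; Spur: 643609898.000; Knoll: 1087882289.000; Ford: 38676884.000; Cove: 340738650.000; Hollow: 993465941.000.
Minimum at Larch.

Larch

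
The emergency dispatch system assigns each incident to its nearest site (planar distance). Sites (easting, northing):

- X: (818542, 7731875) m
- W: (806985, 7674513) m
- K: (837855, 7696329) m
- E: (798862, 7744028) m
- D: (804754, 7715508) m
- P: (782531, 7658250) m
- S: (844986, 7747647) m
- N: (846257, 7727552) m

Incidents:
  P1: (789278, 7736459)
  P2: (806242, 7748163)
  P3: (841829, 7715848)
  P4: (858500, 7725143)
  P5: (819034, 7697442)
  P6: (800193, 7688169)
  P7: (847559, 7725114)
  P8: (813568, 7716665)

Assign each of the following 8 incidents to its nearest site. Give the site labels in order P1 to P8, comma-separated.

E, E, N, N, K, W, N, D

P1 → E (d²=149142817.00)
P2 → E (d²=71562625.00)
P3 → N (d²=156590800.00)
P4 → N (d²=155694330.00)
P5 → K (d²=355468810.00)
P6 → W (d²=232617600.00)
P7 → N (d²=7639048.00)
P8 → D (d²=79025245.00)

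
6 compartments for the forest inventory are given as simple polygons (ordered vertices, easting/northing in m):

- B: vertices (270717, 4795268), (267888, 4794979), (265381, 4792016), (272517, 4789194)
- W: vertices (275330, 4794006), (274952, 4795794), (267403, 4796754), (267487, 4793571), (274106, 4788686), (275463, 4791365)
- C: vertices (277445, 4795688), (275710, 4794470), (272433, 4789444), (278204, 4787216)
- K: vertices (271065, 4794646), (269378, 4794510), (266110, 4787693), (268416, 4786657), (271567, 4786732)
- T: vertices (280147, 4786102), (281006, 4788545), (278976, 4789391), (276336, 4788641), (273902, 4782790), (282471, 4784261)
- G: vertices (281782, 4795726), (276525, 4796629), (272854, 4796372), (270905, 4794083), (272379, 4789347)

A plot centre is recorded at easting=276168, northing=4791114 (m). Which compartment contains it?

Cast a ray rightward from (276168, 4791114). For each polygon, the edges (by vertex number in listed order) whose endpoints lie on opposite sides of northing = 4791114, where each meets that height, and whether that is right or left of the point:
B: 3–4 at easting≈267661.9 (left), 4–1 at easting≈271948.0 (left) → 0 crossings.
W: 4–5 at easting≈270816.1 (left), 5–6 at easting≈275335.9 (left) → 0 crossings.
C: 2–3 at easting≈273521.9 (left), 4–1 at easting≈277854.8 (right) → 1 crossing.
K: 2–3 at easting≈267750.0 (left), 5–1 at easting≈271289.0 (left) → 0 crossings.
T: no edge straddles that height → 0 crossings.
G: 4–5 at easting≈271829.1 (left), 5–1 at easting≈274983.7 (left) → 0 crossings.
Only C has an odd count, so the point is inside C.

C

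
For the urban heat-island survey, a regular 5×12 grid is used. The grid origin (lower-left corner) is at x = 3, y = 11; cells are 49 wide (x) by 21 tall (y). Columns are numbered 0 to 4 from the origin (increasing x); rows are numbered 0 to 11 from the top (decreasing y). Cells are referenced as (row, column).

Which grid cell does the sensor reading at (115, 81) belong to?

Column index: ⌊(115 − 3) / 49⌋ = ⌊2.286⌋ = 2
Row offset from origin: ⌊(81 − 11) / 21⌋ = ⌊3.333⌋ = 3 → row 8 (counted from top)

(8, 2)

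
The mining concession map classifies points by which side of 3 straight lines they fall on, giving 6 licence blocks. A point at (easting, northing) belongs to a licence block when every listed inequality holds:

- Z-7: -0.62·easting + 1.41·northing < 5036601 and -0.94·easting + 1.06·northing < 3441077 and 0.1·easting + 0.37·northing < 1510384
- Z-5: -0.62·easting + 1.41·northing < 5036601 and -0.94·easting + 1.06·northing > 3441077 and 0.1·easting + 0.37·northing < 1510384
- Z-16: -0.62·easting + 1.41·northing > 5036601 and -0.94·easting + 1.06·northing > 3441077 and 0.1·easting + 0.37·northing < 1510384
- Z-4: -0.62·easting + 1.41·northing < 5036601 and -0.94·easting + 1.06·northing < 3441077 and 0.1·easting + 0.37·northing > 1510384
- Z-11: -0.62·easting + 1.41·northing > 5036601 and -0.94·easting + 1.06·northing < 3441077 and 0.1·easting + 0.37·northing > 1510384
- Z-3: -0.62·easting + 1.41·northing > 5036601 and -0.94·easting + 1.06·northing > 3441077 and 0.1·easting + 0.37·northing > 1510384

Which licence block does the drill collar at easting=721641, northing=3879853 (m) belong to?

Z-7

-0.62·721641 + 1.41·3879853 = 5023175.310, which is < 5036601
-0.94·721641 + 1.06·3879853 = 3434301.640, which is < 3441077
0.1·721641 + 0.37·3879853 = 1507709.710, which is < 1510384
This sign pattern matches Z-7.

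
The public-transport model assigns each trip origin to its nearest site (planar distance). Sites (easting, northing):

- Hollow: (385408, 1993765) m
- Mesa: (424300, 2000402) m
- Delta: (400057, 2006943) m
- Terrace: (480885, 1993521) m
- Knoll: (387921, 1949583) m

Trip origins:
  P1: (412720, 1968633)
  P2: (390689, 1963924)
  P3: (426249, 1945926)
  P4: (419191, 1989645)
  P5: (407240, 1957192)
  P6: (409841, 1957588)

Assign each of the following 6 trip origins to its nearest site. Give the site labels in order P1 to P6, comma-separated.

P1 → Knoll (d²=977892901.00)
P2 → Knoll (d²=213326105.00)
P3 → Knoll (d²=1482409233.00)
P4 → Mesa (d²=141814930.00)
P5 → Knoll (d²=431120642.00)
P6 → Knoll (d²=544566425.00)

Knoll, Knoll, Knoll, Mesa, Knoll, Knoll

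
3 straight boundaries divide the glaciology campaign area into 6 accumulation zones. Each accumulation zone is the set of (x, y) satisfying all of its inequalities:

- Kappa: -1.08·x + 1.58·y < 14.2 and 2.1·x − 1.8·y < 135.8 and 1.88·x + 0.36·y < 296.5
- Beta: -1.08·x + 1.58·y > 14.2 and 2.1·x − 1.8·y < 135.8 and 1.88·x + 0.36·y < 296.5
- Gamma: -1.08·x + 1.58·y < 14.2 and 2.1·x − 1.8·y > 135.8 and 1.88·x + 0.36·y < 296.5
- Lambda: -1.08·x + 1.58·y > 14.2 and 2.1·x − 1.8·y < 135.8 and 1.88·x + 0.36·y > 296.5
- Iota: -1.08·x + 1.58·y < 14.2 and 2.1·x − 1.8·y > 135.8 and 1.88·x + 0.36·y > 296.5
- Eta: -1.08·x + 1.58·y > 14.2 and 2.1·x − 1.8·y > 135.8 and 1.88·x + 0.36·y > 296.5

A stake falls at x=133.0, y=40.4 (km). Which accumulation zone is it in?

Gamma

-1.08·133.0 + 1.58·40.4 = -79.808, which is < 14.2
2.1·133.0 − 1.8·40.4 = 206.580, which is > 135.8
1.88·133.0 + 0.36·40.4 = 264.584, which is < 296.5
This sign pattern matches Gamma.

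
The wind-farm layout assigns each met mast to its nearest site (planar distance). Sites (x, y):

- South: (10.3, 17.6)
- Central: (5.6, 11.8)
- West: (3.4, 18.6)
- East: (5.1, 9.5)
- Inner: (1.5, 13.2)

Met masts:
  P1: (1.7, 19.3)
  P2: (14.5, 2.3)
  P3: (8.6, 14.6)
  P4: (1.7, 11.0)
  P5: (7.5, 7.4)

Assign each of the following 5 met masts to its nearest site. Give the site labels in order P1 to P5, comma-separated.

West, East, South, Inner, East

P1 → West (d²=3.38)
P2 → East (d²=140.20)
P3 → South (d²=11.89)
P4 → Inner (d²=4.88)
P5 → East (d²=10.17)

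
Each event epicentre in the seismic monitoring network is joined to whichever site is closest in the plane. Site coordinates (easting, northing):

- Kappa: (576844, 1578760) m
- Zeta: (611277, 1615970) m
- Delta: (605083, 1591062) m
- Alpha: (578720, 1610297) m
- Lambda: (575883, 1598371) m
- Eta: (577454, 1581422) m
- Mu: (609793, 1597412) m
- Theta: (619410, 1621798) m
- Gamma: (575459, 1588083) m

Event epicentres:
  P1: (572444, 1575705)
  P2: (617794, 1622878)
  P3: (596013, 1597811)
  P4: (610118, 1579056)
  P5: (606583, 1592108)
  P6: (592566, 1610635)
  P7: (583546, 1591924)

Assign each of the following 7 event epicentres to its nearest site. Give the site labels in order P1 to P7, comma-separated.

Kappa, Theta, Delta, Delta, Delta, Alpha, Gamma

P1 → Kappa (d²=28693025.00)
P2 → Theta (d²=3777856.00)
P3 → Delta (d²=127813901.00)
P4 → Delta (d²=169495261.00)
P5 → Delta (d²=3344116.00)
P6 → Alpha (d²=191825960.00)
P7 → Gamma (d²=80152850.00)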